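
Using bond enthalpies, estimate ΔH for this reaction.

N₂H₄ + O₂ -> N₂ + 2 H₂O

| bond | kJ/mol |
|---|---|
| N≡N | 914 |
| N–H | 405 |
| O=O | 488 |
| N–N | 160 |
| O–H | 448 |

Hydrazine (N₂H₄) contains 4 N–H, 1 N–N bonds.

ΔH ≈ −438 kJ

Bonds broken (reactants):
  N–H: 4 × 405 = 1620
  N–N: 1 × 160 = 160
  O=O: 1 × 488 = 488
  Σ(broken) = 2268 kJ
Bonds formed (products):
  N≡N: 1 × 914 = 914
  O–H: 4 × 448 = 1792
  Σ(formed) = 2706 kJ
ΔH = Σ(broken) − Σ(formed) = 2268 − 2706 = −438 kJ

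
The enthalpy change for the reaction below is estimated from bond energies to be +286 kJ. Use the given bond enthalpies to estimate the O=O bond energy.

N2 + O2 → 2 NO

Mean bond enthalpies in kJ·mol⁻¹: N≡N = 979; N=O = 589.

Let D be the O=O bond energy.
Σ(broken) = 1×979 + 1×D = 979 + D
Σ(formed) = 2×589 = 1178
ΔH = Σ(broken) − Σ(formed) = (979 + D) − (1178) = −199 + D
Setting this equal to +286 kJ gives D = 485 kJ/mol.

D(O=O) ≈ 485 kJ/mol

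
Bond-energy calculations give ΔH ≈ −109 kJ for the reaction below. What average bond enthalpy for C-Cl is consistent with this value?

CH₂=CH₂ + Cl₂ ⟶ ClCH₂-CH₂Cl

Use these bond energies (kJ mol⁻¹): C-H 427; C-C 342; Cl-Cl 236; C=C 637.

D(C-Cl) ≈ 320 kJ/mol

Let D be the C-Cl bond energy.
Σ(broken) = 4×427 + 1×637 + 1×236 = 2581
Σ(formed) = 1×342 + 2×D + 4×427 = 2050 + 2D
ΔH = Σ(broken) − Σ(formed) = (2581) − (2050 + 2D) = +531 − 2D
Setting this equal to −109 kJ gives 2D = 640, so D = 320 kJ/mol.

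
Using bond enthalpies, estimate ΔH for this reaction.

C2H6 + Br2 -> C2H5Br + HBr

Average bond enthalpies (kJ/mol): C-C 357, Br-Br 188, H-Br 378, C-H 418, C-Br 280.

ΔH ≈ −52 kJ

Bonds broken (reactants):
  Br-Br: 1 × 188 = 188
  C-C: 1 × 357 = 357
  C-H: 6 × 418 = 2508
  Σ(broken) = 3053 kJ
Bonds formed (products):
  C-Br: 1 × 280 = 280
  C-C: 1 × 357 = 357
  C-H: 5 × 418 = 2090
  H-Br: 1 × 378 = 378
  Σ(formed) = 3105 kJ
ΔH = Σ(broken) − Σ(formed) = 3053 − 3105 = −52 kJ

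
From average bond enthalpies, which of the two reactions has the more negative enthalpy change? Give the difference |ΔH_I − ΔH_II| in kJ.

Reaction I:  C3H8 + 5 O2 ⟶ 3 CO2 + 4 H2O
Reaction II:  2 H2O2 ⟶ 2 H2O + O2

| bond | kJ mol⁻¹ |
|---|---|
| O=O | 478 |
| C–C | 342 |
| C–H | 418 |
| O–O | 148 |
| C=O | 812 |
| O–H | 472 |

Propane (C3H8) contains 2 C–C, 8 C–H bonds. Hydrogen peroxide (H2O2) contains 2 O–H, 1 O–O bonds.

Reaction I, by 2048 kJ

Reaction I:
  Bonds broken (reactants):
    C–C: 2 × 342 = 684
    C–H: 8 × 418 = 3344
    O=O: 5 × 478 = 2390
    Σ(broken) = 6418 kJ
  Bonds formed (products):
    C=O: 6 × 812 = 4872
    O–H: 8 × 472 = 3776
    Σ(formed) = 8648 kJ
  ΔH_I = 6418 − 8648 = −2230 kJ
Reaction II:
  Bonds broken (reactants):
    O–H: 4 × 472 = 1888
    O–O: 2 × 148 = 296
    Σ(broken) = 2184 kJ
  Bonds formed (products):
    O–H: 4 × 472 = 1888
    O=O: 1 × 478 = 478
    Σ(formed) = 2366 kJ
  ΔH_II = 2184 − 2366 = −182 kJ
ΔH_I − ΔH_II = −2048 kJ, so reaction I has the more negative ΔH; |ΔH_I − ΔH_II| = 2048 kJ.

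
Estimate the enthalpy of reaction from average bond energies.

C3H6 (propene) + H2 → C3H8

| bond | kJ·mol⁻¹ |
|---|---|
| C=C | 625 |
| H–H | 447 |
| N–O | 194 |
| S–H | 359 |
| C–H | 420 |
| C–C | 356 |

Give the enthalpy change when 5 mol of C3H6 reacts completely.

Bonds broken (reactants):
  C–C: 1 × 356 = 356
  C–H: 6 × 420 = 2520
  C=C: 1 × 625 = 625
  H–H: 1 × 447 = 447
  Σ(broken) = 3948 kJ
Bonds formed (products):
  C–C: 2 × 356 = 712
  C–H: 8 × 420 = 3360
  Σ(formed) = 4072 kJ
ΔH = Σ(broken) − Σ(formed) = 3948 − 4072 = −124 kJ
For 5× the reaction as written: 5 × (−124) = −620 kJ

ΔH = −620 kJ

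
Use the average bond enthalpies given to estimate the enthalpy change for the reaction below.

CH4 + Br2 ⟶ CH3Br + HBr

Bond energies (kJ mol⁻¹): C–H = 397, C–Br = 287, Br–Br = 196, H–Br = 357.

Bonds broken (reactants):
  Br–Br: 1 × 196 = 196
  C–H: 4 × 397 = 1588
  Σ(broken) = 1784 kJ
Bonds formed (products):
  C–Br: 1 × 287 = 287
  C–H: 3 × 397 = 1191
  H–Br: 1 × 357 = 357
  Σ(formed) = 1835 kJ
ΔH = Σ(broken) − Σ(formed) = 1784 − 1835 = −51 kJ

ΔH ≈ −51 kJ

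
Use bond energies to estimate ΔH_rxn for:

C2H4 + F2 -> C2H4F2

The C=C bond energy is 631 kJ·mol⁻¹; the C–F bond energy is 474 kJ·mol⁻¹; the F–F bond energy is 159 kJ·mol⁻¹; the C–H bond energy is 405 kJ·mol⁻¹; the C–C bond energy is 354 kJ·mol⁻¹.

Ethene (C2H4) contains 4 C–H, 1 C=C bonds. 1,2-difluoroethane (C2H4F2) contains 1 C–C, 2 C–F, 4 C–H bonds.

Bonds broken (reactants):
  C–H: 4 × 405 = 1620
  C=C: 1 × 631 = 631
  F–F: 1 × 159 = 159
  Σ(broken) = 2410 kJ
Bonds formed (products):
  C–C: 1 × 354 = 354
  C–F: 2 × 474 = 948
  C–H: 4 × 405 = 1620
  Σ(formed) = 2922 kJ
ΔH = Σ(broken) − Σ(formed) = 2410 − 2922 = −512 kJ

ΔH ≈ −512 kJ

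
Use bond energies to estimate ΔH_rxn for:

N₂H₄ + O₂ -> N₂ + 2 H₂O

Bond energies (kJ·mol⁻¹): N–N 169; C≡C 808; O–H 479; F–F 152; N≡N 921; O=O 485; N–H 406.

ΔH ≈ −559 kJ

Bonds broken (reactants):
  N–H: 4 × 406 = 1624
  N–N: 1 × 169 = 169
  O=O: 1 × 485 = 485
  Σ(broken) = 2278 kJ
Bonds formed (products):
  N≡N: 1 × 921 = 921
  O–H: 4 × 479 = 1916
  Σ(formed) = 2837 kJ
ΔH = Σ(broken) − Σ(formed) = 2278 − 2837 = −559 kJ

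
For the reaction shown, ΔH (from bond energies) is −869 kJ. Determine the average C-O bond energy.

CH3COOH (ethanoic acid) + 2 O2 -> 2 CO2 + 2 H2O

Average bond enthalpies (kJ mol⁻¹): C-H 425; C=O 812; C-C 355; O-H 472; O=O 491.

D(C-O) ≈ 371 kJ/mol

Let D be the C-O bond energy.
Σ(broken) = 1×355 + 3×425 + 1×D + 1×812 + 1×472 + 2×491 = 3896 + D
Σ(formed) = 4×812 + 4×472 = 5136
ΔH = Σ(broken) − Σ(formed) = (3896 + D) − (5136) = −1240 + D
Setting this equal to −869 kJ gives D = 371 kJ/mol.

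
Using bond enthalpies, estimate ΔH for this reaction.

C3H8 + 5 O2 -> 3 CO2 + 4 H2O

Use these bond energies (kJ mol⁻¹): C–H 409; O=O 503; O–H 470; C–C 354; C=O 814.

Bonds broken (reactants):
  C–C: 2 × 354 = 708
  C–H: 8 × 409 = 3272
  O=O: 5 × 503 = 2515
  Σ(broken) = 6495 kJ
Bonds formed (products):
  C=O: 6 × 814 = 4884
  O–H: 8 × 470 = 3760
  Σ(formed) = 8644 kJ
ΔH = Σ(broken) − Σ(formed) = 6495 − 8644 = −2149 kJ

ΔH ≈ −2149 kJ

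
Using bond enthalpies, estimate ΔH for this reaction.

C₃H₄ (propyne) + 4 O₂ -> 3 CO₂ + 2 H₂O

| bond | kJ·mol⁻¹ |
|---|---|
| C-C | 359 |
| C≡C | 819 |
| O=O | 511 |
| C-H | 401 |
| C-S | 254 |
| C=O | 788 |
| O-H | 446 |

ΔH ≈ −1686 kJ

Bonds broken (reactants):
  C≡C: 1 × 819 = 819
  C-C: 1 × 359 = 359
  C-H: 4 × 401 = 1604
  O=O: 4 × 511 = 2044
  Σ(broken) = 4826 kJ
Bonds formed (products):
  C=O: 6 × 788 = 4728
  O-H: 4 × 446 = 1784
  Σ(formed) = 6512 kJ
ΔH = Σ(broken) − Σ(formed) = 4826 − 6512 = −1686 kJ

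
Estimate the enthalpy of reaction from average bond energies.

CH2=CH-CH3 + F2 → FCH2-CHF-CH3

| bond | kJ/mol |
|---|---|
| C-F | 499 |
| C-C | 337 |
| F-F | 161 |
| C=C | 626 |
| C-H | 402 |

Bonds broken (reactants):
  C-C: 1 × 337 = 337
  C-H: 6 × 402 = 2412
  C=C: 1 × 626 = 626
  F-F: 1 × 161 = 161
  Σ(broken) = 3536 kJ
Bonds formed (products):
  C-C: 2 × 337 = 674
  C-F: 2 × 499 = 998
  C-H: 6 × 402 = 2412
  Σ(formed) = 4084 kJ
ΔH = Σ(broken) − Σ(formed) = 3536 − 4084 = −548 kJ

ΔH ≈ −548 kJ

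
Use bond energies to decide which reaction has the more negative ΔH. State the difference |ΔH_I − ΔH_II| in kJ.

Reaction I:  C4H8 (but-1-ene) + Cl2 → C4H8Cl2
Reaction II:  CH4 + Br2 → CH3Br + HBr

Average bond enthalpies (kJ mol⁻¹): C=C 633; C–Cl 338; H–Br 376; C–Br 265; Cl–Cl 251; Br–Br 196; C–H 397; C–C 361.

Reaction I, by 105 kJ

Reaction I:
  Bonds broken (reactants):
    C–C: 2 × 361 = 722
    C–H: 8 × 397 = 3176
    C=C: 1 × 633 = 633
    Cl–Cl: 1 × 251 = 251
    Σ(broken) = 4782 kJ
  Bonds formed (products):
    C–C: 3 × 361 = 1083
    C–Cl: 2 × 338 = 676
    C–H: 8 × 397 = 3176
    Σ(formed) = 4935 kJ
  ΔH_I = 4782 − 4935 = −153 kJ
Reaction II:
  Bonds broken (reactants):
    Br–Br: 1 × 196 = 196
    C–H: 4 × 397 = 1588
    Σ(broken) = 1784 kJ
  Bonds formed (products):
    C–Br: 1 × 265 = 265
    C–H: 3 × 397 = 1191
    H–Br: 1 × 376 = 376
    Σ(formed) = 1832 kJ
  ΔH_II = 1784 − 1832 = −48 kJ
ΔH_I − ΔH_II = −105 kJ, so reaction I has the more negative ΔH; |ΔH_I − ΔH_II| = 105 kJ.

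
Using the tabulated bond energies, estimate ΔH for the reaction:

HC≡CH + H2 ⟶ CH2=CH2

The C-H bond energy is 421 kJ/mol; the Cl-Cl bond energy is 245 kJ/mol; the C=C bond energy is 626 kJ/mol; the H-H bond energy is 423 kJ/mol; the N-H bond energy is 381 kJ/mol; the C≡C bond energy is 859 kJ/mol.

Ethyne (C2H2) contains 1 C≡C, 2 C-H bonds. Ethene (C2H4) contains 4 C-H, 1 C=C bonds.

ΔH ≈ −186 kJ

Bonds broken (reactants):
  C≡C: 1 × 859 = 859
  C-H: 2 × 421 = 842
  H-H: 1 × 423 = 423
  Σ(broken) = 2124 kJ
Bonds formed (products):
  C-H: 4 × 421 = 1684
  C=C: 1 × 626 = 626
  Σ(formed) = 2310 kJ
ΔH = Σ(broken) − Σ(formed) = 2124 − 2310 = −186 kJ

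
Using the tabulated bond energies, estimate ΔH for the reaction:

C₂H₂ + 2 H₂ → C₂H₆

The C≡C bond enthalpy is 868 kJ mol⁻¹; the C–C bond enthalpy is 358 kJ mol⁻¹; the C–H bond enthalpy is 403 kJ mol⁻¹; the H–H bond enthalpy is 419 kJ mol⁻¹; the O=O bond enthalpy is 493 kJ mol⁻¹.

Bonds broken (reactants):
  C≡C: 1 × 868 = 868
  C–H: 2 × 403 = 806
  H–H: 2 × 419 = 838
  Σ(broken) = 2512 kJ
Bonds formed (products):
  C–C: 1 × 358 = 358
  C–H: 6 × 403 = 2418
  Σ(formed) = 2776 kJ
ΔH = Σ(broken) − Σ(formed) = 2512 − 2776 = −264 kJ

ΔH ≈ −264 kJ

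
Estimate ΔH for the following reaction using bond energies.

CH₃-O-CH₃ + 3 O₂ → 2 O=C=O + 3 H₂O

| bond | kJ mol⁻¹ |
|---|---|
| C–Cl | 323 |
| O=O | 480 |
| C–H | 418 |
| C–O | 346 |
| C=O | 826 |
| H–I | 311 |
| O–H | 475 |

Bonds broken (reactants):
  C–H: 6 × 418 = 2508
  C–O: 2 × 346 = 692
  O=O: 3 × 480 = 1440
  Σ(broken) = 4640 kJ
Bonds formed (products):
  C=O: 4 × 826 = 3304
  O–H: 6 × 475 = 2850
  Σ(formed) = 6154 kJ
ΔH = Σ(broken) − Σ(formed) = 4640 − 6154 = −1514 kJ

ΔH ≈ −1514 kJ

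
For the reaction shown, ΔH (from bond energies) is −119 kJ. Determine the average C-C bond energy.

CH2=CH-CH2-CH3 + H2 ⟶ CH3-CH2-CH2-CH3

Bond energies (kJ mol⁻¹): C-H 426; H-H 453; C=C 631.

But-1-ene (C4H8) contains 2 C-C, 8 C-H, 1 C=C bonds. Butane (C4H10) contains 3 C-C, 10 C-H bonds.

Let D be the C-C bond energy.
Σ(broken) = 2×D + 8×426 + 1×631 + 1×453 = 4492 + 2D
Σ(formed) = 3×D + 10×426 = 4260 + 3D
ΔH = Σ(broken) − Σ(formed) = (4492 + 2D) − (4260 + 3D) = +232 − D
Setting this equal to −119 kJ gives D = 351 kJ/mol.

D(C-C) ≈ 351 kJ/mol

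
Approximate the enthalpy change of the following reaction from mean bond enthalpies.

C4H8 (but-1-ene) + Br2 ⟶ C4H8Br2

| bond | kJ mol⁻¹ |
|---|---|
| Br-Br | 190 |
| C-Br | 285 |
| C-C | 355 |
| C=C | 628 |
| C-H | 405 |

Bonds broken (reactants):
  Br-Br: 1 × 190 = 190
  C-C: 2 × 355 = 710
  C-H: 8 × 405 = 3240
  C=C: 1 × 628 = 628
  Σ(broken) = 4768 kJ
Bonds formed (products):
  C-Br: 2 × 285 = 570
  C-C: 3 × 355 = 1065
  C-H: 8 × 405 = 3240
  Σ(formed) = 4875 kJ
ΔH = Σ(broken) − Σ(formed) = 4768 − 4875 = −107 kJ

ΔH ≈ −107 kJ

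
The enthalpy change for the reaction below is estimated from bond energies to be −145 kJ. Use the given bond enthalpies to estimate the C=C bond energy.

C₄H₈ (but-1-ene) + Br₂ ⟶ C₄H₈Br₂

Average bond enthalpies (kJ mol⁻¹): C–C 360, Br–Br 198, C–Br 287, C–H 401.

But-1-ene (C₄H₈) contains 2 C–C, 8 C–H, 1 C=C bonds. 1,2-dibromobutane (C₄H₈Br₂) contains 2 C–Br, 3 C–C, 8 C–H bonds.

D(C=C) ≈ 591 kJ/mol

Let D be the C=C bond energy.
Σ(broken) = 1×198 + 2×360 + 8×401 + 1×D = 4126 + D
Σ(formed) = 2×287 + 3×360 + 8×401 = 4862
ΔH = Σ(broken) − Σ(formed) = (4126 + D) − (4862) = −736 + D
Setting this equal to −145 kJ gives D = 591 kJ/mol.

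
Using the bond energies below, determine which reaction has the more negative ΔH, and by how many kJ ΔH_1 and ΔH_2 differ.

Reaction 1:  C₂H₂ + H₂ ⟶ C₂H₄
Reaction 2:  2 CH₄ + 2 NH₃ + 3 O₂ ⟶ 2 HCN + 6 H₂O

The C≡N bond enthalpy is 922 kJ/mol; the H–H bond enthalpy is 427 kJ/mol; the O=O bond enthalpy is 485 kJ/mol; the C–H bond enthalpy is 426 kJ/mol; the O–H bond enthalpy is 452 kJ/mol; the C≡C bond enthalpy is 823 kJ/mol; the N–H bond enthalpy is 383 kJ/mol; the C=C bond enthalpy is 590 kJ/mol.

Reaction 2, by 767 kJ

Reaction 1:
  Bonds broken (reactants):
    C≡C: 1 × 823 = 823
    C–H: 2 × 426 = 852
    H–H: 1 × 427 = 427
    Σ(broken) = 2102 kJ
  Bonds formed (products):
    C–H: 4 × 426 = 1704
    C=C: 1 × 590 = 590
    Σ(formed) = 2294 kJ
  ΔH_1 = 2102 − 2294 = −192 kJ
Reaction 2:
  Bonds broken (reactants):
    C–H: 8 × 426 = 3408
    N–H: 6 × 383 = 2298
    O=O: 3 × 485 = 1455
    Σ(broken) = 7161 kJ
  Bonds formed (products):
    C≡N: 2 × 922 = 1844
    C–H: 2 × 426 = 852
    O–H: 12 × 452 = 5424
    Σ(formed) = 8120 kJ
  ΔH_2 = 7161 − 8120 = −959 kJ
ΔH_1 − ΔH_2 = +767 kJ, so reaction 2 has the more negative ΔH; |ΔH_1 − ΔH_2| = 767 kJ.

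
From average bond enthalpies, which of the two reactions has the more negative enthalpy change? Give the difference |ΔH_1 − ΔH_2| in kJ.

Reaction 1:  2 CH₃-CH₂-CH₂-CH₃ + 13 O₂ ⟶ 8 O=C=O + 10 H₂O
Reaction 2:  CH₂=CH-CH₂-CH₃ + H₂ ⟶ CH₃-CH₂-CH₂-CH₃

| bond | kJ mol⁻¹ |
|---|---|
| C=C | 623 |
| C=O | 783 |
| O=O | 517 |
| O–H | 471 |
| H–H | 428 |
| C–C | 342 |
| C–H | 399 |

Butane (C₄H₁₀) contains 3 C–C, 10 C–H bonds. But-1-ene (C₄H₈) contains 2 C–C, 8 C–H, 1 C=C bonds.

Reaction 1:
  Bonds broken (reactants):
    C–C: 6 × 342 = 2052
    C–H: 20 × 399 = 7980
    O=O: 13 × 517 = 6721
    Σ(broken) = 16753 kJ
  Bonds formed (products):
    C=O: 16 × 783 = 12528
    O–H: 20 × 471 = 9420
    Σ(formed) = 21948 kJ
  ΔH_1 = 16753 − 21948 = −5195 kJ
Reaction 2:
  Bonds broken (reactants):
    C–C: 2 × 342 = 684
    C–H: 8 × 399 = 3192
    C=C: 1 × 623 = 623
    H–H: 1 × 428 = 428
    Σ(broken) = 4927 kJ
  Bonds formed (products):
    C–C: 3 × 342 = 1026
    C–H: 10 × 399 = 3990
    Σ(formed) = 5016 kJ
  ΔH_2 = 4927 − 5016 = −89 kJ
ΔH_1 − ΔH_2 = −5106 kJ, so reaction 1 has the more negative ΔH; |ΔH_1 − ΔH_2| = 5106 kJ.

Reaction 1, by 5106 kJ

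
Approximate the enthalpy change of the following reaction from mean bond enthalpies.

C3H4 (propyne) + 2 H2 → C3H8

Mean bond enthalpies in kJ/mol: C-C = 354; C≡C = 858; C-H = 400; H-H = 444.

ΔH ≈ −208 kJ

Bonds broken (reactants):
  C≡C: 1 × 858 = 858
  C-C: 1 × 354 = 354
  C-H: 4 × 400 = 1600
  H-H: 2 × 444 = 888
  Σ(broken) = 3700 kJ
Bonds formed (products):
  C-C: 2 × 354 = 708
  C-H: 8 × 400 = 3200
  Σ(formed) = 3908 kJ
ΔH = Σ(broken) − Σ(formed) = 3700 − 3908 = −208 kJ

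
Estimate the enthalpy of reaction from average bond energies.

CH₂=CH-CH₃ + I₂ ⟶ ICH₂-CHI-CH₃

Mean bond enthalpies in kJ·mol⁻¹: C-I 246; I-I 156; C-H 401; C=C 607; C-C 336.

ΔH ≈ −65 kJ

Bonds broken (reactants):
  C-C: 1 × 336 = 336
  C-H: 6 × 401 = 2406
  C=C: 1 × 607 = 607
  I-I: 1 × 156 = 156
  Σ(broken) = 3505 kJ
Bonds formed (products):
  C-C: 2 × 336 = 672
  C-H: 6 × 401 = 2406
  C-I: 2 × 246 = 492
  Σ(formed) = 3570 kJ
ΔH = Σ(broken) − Σ(formed) = 3505 − 3570 = −65 kJ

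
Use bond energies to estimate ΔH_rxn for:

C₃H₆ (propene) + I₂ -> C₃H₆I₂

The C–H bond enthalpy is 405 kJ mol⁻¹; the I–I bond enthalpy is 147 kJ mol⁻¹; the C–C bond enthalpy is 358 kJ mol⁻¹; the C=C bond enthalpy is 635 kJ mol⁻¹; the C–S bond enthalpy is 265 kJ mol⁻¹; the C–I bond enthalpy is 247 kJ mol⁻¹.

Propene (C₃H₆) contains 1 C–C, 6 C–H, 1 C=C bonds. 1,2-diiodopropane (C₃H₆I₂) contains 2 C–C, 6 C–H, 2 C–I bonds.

ΔH ≈ −70 kJ

Bonds broken (reactants):
  C–C: 1 × 358 = 358
  C–H: 6 × 405 = 2430
  C=C: 1 × 635 = 635
  I–I: 1 × 147 = 147
  Σ(broken) = 3570 kJ
Bonds formed (products):
  C–C: 2 × 358 = 716
  C–H: 6 × 405 = 2430
  C–I: 2 × 247 = 494
  Σ(formed) = 3640 kJ
ΔH = Σ(broken) − Σ(formed) = 3570 − 3640 = −70 kJ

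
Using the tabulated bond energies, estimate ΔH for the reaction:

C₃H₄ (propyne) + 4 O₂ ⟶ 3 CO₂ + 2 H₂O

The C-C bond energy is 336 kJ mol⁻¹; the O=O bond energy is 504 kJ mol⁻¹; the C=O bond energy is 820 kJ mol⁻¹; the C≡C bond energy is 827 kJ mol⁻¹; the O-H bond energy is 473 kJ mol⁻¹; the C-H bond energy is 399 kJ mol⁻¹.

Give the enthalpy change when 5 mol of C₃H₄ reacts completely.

ΔH = −10185 kJ

Bonds broken (reactants):
  C≡C: 1 × 827 = 827
  C-C: 1 × 336 = 336
  C-H: 4 × 399 = 1596
  O=O: 4 × 504 = 2016
  Σ(broken) = 4775 kJ
Bonds formed (products):
  C=O: 6 × 820 = 4920
  O-H: 4 × 473 = 1892
  Σ(formed) = 6812 kJ
ΔH = Σ(broken) − Σ(formed) = 4775 − 6812 = −2037 kJ
For 5× the reaction as written: 5 × (−2037) = −10185 kJ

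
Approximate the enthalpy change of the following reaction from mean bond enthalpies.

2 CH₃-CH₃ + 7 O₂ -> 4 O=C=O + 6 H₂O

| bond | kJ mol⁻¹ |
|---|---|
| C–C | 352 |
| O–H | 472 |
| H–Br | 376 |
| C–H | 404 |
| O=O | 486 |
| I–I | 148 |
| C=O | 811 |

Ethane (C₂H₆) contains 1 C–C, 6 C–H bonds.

Bonds broken (reactants):
  C–C: 2 × 352 = 704
  C–H: 12 × 404 = 4848
  O=O: 7 × 486 = 3402
  Σ(broken) = 8954 kJ
Bonds formed (products):
  C=O: 8 × 811 = 6488
  O–H: 12 × 472 = 5664
  Σ(formed) = 12152 kJ
ΔH = Σ(broken) − Σ(formed) = 8954 − 12152 = −3198 kJ

ΔH ≈ −3198 kJ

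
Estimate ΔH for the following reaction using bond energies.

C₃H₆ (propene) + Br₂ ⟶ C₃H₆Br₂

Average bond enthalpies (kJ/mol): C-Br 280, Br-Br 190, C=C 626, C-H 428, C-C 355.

Bonds broken (reactants):
  Br-Br: 1 × 190 = 190
  C-C: 1 × 355 = 355
  C-H: 6 × 428 = 2568
  C=C: 1 × 626 = 626
  Σ(broken) = 3739 kJ
Bonds formed (products):
  C-Br: 2 × 280 = 560
  C-C: 2 × 355 = 710
  C-H: 6 × 428 = 2568
  Σ(formed) = 3838 kJ
ΔH = Σ(broken) − Σ(formed) = 3739 − 3838 = −99 kJ

ΔH ≈ −99 kJ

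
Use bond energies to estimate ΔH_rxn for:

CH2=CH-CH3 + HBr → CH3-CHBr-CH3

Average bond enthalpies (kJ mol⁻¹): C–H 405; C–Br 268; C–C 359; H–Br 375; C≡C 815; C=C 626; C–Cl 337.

Bonds broken (reactants):
  C–C: 1 × 359 = 359
  C–H: 6 × 405 = 2430
  C=C: 1 × 626 = 626
  H–Br: 1 × 375 = 375
  Σ(broken) = 3790 kJ
Bonds formed (products):
  C–Br: 1 × 268 = 268
  C–C: 2 × 359 = 718
  C–H: 7 × 405 = 2835
  Σ(formed) = 3821 kJ
ΔH = Σ(broken) − Σ(formed) = 3790 − 3821 = −31 kJ

ΔH ≈ −31 kJ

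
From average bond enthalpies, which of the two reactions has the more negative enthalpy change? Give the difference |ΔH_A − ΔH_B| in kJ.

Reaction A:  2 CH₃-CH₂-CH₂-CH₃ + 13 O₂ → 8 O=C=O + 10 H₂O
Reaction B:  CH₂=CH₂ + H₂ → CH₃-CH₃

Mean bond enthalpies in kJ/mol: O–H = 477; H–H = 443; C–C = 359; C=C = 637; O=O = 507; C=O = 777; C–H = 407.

Reaction A, by 4994 kJ

Reaction A:
  Bonds broken (reactants):
    C–C: 6 × 359 = 2154
    C–H: 20 × 407 = 8140
    O=O: 13 × 507 = 6591
    Σ(broken) = 16885 kJ
  Bonds formed (products):
    C=O: 16 × 777 = 12432
    O–H: 20 × 477 = 9540
    Σ(formed) = 21972 kJ
  ΔH_A = 16885 − 21972 = −5087 kJ
Reaction B:
  Bonds broken (reactants):
    C–H: 4 × 407 = 1628
    C=C: 1 × 637 = 637
    H–H: 1 × 443 = 443
    Σ(broken) = 2708 kJ
  Bonds formed (products):
    C–C: 1 × 359 = 359
    C–H: 6 × 407 = 2442
    Σ(formed) = 2801 kJ
  ΔH_B = 2708 − 2801 = −93 kJ
ΔH_A − ΔH_B = −4994 kJ, so reaction A has the more negative ΔH; |ΔH_A − ΔH_B| = 4994 kJ.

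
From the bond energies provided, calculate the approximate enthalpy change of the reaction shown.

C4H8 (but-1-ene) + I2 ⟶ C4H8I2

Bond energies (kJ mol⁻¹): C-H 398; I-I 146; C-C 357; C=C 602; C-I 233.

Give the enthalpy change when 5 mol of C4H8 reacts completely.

Bonds broken (reactants):
  C-C: 2 × 357 = 714
  C-H: 8 × 398 = 3184
  C=C: 1 × 602 = 602
  I-I: 1 × 146 = 146
  Σ(broken) = 4646 kJ
Bonds formed (products):
  C-C: 3 × 357 = 1071
  C-H: 8 × 398 = 3184
  C-I: 2 × 233 = 466
  Σ(formed) = 4721 kJ
ΔH = Σ(broken) − Σ(formed) = 4646 − 4721 = −75 kJ
For 5× the reaction as written: 5 × (−75) = −375 kJ

ΔH = −375 kJ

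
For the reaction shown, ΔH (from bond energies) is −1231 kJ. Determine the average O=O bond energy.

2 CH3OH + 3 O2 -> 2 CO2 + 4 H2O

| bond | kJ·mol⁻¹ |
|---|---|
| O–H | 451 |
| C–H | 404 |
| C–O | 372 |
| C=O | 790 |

Let D be the O=O bond energy.
Σ(broken) = 6×404 + 2×372 + 2×451 + 3×D = 4070 + 3D
Σ(formed) = 4×790 + 8×451 = 6768
ΔH = Σ(broken) − Σ(formed) = (4070 + 3D) − (6768) = −2698 + 3D
Setting this equal to −1231 kJ gives 3D = 1467, so D = 489 kJ/mol.

D(O=O) ≈ 489 kJ/mol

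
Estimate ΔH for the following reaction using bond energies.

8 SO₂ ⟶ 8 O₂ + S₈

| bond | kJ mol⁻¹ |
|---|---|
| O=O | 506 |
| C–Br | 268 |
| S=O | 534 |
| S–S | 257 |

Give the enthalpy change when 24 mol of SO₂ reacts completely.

ΔH = +7320 kJ

Bonds broken (reactants):
  S=O: 16 × 534 = 8544
  Σ(broken) = 8544 kJ
Bonds formed (products):
  O=O: 8 × 506 = 4048
  S–S: 8 × 257 = 2056
  Σ(formed) = 6104 kJ
ΔH = Σ(broken) − Σ(formed) = 8544 − 6104 = +2440 kJ
For 3× the reaction as written: 3 × (+2440) = +7320 kJ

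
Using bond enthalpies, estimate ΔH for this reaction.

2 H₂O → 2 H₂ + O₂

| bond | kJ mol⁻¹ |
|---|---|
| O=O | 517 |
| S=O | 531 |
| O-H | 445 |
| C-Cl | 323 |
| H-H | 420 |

Bonds broken (reactants):
  O-H: 4 × 445 = 1780
  Σ(broken) = 1780 kJ
Bonds formed (products):
  H-H: 2 × 420 = 840
  O=O: 1 × 517 = 517
  Σ(formed) = 1357 kJ
ΔH = Σ(broken) − Σ(formed) = 1780 − 1357 = +423 kJ

ΔH ≈ +423 kJ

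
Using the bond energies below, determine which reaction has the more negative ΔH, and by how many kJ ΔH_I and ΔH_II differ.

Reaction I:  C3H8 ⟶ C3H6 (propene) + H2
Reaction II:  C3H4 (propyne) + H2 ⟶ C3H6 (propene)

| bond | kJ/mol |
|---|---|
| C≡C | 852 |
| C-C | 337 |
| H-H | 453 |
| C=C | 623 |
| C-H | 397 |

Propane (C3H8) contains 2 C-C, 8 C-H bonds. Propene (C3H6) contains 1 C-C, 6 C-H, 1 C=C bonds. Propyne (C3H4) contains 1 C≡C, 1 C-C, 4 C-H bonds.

Reaction I:
  Bonds broken (reactants):
    C-C: 2 × 337 = 674
    C-H: 8 × 397 = 3176
    Σ(broken) = 3850 kJ
  Bonds formed (products):
    C-C: 1 × 337 = 337
    C-H: 6 × 397 = 2382
    C=C: 1 × 623 = 623
    H-H: 1 × 453 = 453
    Σ(formed) = 3795 kJ
  ΔH_I = 3850 − 3795 = +55 kJ
Reaction II:
  Bonds broken (reactants):
    C≡C: 1 × 852 = 852
    C-C: 1 × 337 = 337
    C-H: 4 × 397 = 1588
    H-H: 1 × 453 = 453
    Σ(broken) = 3230 kJ
  Bonds formed (products):
    C-C: 1 × 337 = 337
    C-H: 6 × 397 = 2382
    C=C: 1 × 623 = 623
    Σ(formed) = 3342 kJ
  ΔH_II = 3230 − 3342 = −112 kJ
ΔH_I − ΔH_II = +167 kJ, so reaction II has the more negative ΔH; |ΔH_I − ΔH_II| = 167 kJ.

Reaction II, by 167 kJ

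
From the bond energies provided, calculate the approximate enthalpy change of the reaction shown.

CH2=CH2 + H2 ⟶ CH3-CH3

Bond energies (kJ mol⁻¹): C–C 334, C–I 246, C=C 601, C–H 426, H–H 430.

Bonds broken (reactants):
  C–H: 4 × 426 = 1704
  C=C: 1 × 601 = 601
  H–H: 1 × 430 = 430
  Σ(broken) = 2735 kJ
Bonds formed (products):
  C–C: 1 × 334 = 334
  C–H: 6 × 426 = 2556
  Σ(formed) = 2890 kJ
ΔH = Σ(broken) − Σ(formed) = 2735 − 2890 = −155 kJ

ΔH ≈ −155 kJ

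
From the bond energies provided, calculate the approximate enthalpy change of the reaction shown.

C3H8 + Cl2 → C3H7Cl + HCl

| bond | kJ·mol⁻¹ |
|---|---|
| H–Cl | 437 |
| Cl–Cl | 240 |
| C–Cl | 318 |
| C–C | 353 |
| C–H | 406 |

Bonds broken (reactants):
  C–C: 2 × 353 = 706
  C–H: 8 × 406 = 3248
  Cl–Cl: 1 × 240 = 240
  Σ(broken) = 4194 kJ
Bonds formed (products):
  C–C: 2 × 353 = 706
  C–Cl: 1 × 318 = 318
  C–H: 7 × 406 = 2842
  H–Cl: 1 × 437 = 437
  Σ(formed) = 4303 kJ
ΔH = Σ(broken) − Σ(formed) = 4194 − 4303 = −109 kJ

ΔH ≈ −109 kJ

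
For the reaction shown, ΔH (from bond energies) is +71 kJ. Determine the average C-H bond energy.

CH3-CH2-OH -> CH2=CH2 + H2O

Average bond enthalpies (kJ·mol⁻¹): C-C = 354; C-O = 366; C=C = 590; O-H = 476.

Let D be the C-H bond energy.
Σ(broken) = 1×354 + 5×D + 1×366 + 1×476 = 1196 + 5D
Σ(formed) = 4×D + 1×590 + 2×476 = 1542 + 4D
ΔH = Σ(broken) − Σ(formed) = (1196 + 5D) − (1542 + 4D) = −346 + D
Setting this equal to +71 kJ gives D = 417 kJ/mol.

D(C-H) ≈ 417 kJ/mol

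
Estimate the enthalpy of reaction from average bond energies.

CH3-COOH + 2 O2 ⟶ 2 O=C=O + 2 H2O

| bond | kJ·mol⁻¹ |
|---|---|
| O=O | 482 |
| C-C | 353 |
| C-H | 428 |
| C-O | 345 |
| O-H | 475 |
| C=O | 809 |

Bonds broken (reactants):
  C-C: 1 × 353 = 353
  C-H: 3 × 428 = 1284
  C-O: 1 × 345 = 345
  C=O: 1 × 809 = 809
  O-H: 1 × 475 = 475
  O=O: 2 × 482 = 964
  Σ(broken) = 4230 kJ
Bonds formed (products):
  C=O: 4 × 809 = 3236
  O-H: 4 × 475 = 1900
  Σ(formed) = 5136 kJ
ΔH = Σ(broken) − Σ(formed) = 4230 − 5136 = −906 kJ

ΔH ≈ −906 kJ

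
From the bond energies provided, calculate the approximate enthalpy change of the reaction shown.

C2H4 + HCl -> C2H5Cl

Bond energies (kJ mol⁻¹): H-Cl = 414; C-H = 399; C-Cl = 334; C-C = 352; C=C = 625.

ΔH ≈ −46 kJ

Bonds broken (reactants):
  C-H: 4 × 399 = 1596
  C=C: 1 × 625 = 625
  H-Cl: 1 × 414 = 414
  Σ(broken) = 2635 kJ
Bonds formed (products):
  C-C: 1 × 352 = 352
  C-Cl: 1 × 334 = 334
  C-H: 5 × 399 = 1995
  Σ(formed) = 2681 kJ
ΔH = Σ(broken) − Σ(formed) = 2635 − 2681 = −46 kJ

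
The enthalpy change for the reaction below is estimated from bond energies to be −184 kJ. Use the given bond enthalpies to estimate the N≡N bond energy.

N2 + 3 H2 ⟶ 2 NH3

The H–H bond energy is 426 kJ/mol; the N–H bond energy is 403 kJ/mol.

D(N≡N) ≈ 956 kJ/mol

Let D be the N≡N bond energy.
Σ(broken) = 3×426 + 1×D = 1278 + D
Σ(formed) = 6×403 = 2418
ΔH = Σ(broken) − Σ(formed) = (1278 + D) − (2418) = −1140 + D
Setting this equal to −184 kJ gives D = 956 kJ/mol.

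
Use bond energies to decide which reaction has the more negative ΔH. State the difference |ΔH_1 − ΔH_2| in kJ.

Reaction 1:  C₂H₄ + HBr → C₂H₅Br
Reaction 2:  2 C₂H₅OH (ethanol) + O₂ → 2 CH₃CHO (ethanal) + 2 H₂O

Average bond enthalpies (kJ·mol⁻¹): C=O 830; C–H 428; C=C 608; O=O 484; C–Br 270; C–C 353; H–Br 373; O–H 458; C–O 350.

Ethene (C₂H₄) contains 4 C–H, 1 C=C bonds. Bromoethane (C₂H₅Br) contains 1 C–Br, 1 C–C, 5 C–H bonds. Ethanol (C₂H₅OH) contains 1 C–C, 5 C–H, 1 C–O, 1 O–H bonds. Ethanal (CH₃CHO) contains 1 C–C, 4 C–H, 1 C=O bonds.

Reaction 2, by 466 kJ

Reaction 1:
  Bonds broken (reactants):
    C–H: 4 × 428 = 1712
    C=C: 1 × 608 = 608
    H–Br: 1 × 373 = 373
    Σ(broken) = 2693 kJ
  Bonds formed (products):
    C–Br: 1 × 270 = 270
    C–C: 1 × 353 = 353
    C–H: 5 × 428 = 2140
    Σ(formed) = 2763 kJ
  ΔH_1 = 2693 − 2763 = −70 kJ
Reaction 2:
  Bonds broken (reactants):
    C–C: 2 × 353 = 706
    C–H: 10 × 428 = 4280
    C–O: 2 × 350 = 700
    O–H: 2 × 458 = 916
    O=O: 1 × 484 = 484
    Σ(broken) = 7086 kJ
  Bonds formed (products):
    C–C: 2 × 353 = 706
    C–H: 8 × 428 = 3424
    C=O: 2 × 830 = 1660
    O–H: 4 × 458 = 1832
    Σ(formed) = 7622 kJ
  ΔH_2 = 7086 − 7622 = −536 kJ
ΔH_1 − ΔH_2 = +466 kJ, so reaction 2 has the more negative ΔH; |ΔH_1 − ΔH_2| = 466 kJ.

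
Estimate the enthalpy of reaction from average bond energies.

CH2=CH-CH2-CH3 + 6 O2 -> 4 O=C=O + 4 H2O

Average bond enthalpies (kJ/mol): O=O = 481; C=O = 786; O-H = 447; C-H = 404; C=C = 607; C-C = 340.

Bonds broken (reactants):
  C-C: 2 × 340 = 680
  C-H: 8 × 404 = 3232
  C=C: 1 × 607 = 607
  O=O: 6 × 481 = 2886
  Σ(broken) = 7405 kJ
Bonds formed (products):
  C=O: 8 × 786 = 6288
  O-H: 8 × 447 = 3576
  Σ(formed) = 9864 kJ
ΔH = Σ(broken) − Σ(formed) = 7405 − 9864 = −2459 kJ

ΔH ≈ −2459 kJ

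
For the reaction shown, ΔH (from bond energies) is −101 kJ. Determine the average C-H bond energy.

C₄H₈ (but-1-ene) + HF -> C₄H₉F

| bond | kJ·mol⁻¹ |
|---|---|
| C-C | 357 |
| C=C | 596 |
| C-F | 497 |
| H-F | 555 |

D(C-H) ≈ 398 kJ/mol

Let D be the C-H bond energy.
Σ(broken) = 2×357 + 8×D + 1×596 + 1×555 = 1865 + 8D
Σ(formed) = 3×357 + 1×497 + 9×D = 1568 + 9D
ΔH = Σ(broken) − Σ(formed) = (1865 + 8D) − (1568 + 9D) = +297 − D
Setting this equal to −101 kJ gives D = 398 kJ/mol.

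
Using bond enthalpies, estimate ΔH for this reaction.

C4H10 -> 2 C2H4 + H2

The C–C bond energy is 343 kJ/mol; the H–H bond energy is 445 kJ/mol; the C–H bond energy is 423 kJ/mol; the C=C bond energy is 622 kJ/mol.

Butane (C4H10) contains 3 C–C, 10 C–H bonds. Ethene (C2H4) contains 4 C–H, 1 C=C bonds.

Bonds broken (reactants):
  C–C: 3 × 343 = 1029
  C–H: 10 × 423 = 4230
  Σ(broken) = 5259 kJ
Bonds formed (products):
  C–H: 8 × 423 = 3384
  C=C: 2 × 622 = 1244
  H–H: 1 × 445 = 445
  Σ(formed) = 5073 kJ
ΔH = Σ(broken) − Σ(formed) = 5259 − 5073 = +186 kJ

ΔH ≈ +186 kJ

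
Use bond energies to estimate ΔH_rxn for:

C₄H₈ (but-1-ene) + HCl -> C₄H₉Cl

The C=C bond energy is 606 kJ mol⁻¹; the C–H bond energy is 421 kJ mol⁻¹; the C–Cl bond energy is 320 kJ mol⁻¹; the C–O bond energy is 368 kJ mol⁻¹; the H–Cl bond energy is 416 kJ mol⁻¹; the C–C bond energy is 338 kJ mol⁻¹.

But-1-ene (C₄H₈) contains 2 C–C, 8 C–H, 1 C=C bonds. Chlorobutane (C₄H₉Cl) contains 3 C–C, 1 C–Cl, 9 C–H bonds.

Bonds broken (reactants):
  C–C: 2 × 338 = 676
  C–H: 8 × 421 = 3368
  C=C: 1 × 606 = 606
  H–Cl: 1 × 416 = 416
  Σ(broken) = 5066 kJ
Bonds formed (products):
  C–C: 3 × 338 = 1014
  C–Cl: 1 × 320 = 320
  C–H: 9 × 421 = 3789
  Σ(formed) = 5123 kJ
ΔH = Σ(broken) − Σ(formed) = 5066 − 5123 = −57 kJ

ΔH ≈ −57 kJ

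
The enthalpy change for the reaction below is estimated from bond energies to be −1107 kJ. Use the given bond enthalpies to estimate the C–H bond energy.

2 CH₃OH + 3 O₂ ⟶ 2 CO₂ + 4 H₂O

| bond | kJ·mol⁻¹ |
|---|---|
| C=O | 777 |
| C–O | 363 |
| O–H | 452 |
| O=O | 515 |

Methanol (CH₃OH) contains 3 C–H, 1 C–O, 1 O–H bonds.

Let D be the C–H bond energy.
Σ(broken) = 6×D + 2×363 + 2×452 + 3×515 = 3175 + 6D
Σ(formed) = 4×777 + 8×452 = 6724
ΔH = Σ(broken) − Σ(formed) = (3175 + 6D) − (6724) = −3549 + 6D
Setting this equal to −1107 kJ gives 6D = 2442, so D = 407 kJ/mol.

D(C–H) ≈ 407 kJ/mol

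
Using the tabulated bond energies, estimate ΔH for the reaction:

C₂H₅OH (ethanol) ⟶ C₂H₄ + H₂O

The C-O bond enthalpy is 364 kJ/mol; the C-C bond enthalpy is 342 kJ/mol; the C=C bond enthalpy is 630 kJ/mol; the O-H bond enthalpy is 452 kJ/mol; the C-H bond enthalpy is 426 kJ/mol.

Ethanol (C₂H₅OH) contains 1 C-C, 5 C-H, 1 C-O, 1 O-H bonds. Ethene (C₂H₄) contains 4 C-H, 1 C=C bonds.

Bonds broken (reactants):
  C-C: 1 × 342 = 342
  C-H: 5 × 426 = 2130
  C-O: 1 × 364 = 364
  O-H: 1 × 452 = 452
  Σ(broken) = 3288 kJ
Bonds formed (products):
  C-H: 4 × 426 = 1704
  C=C: 1 × 630 = 630
  O-H: 2 × 452 = 904
  Σ(formed) = 3238 kJ
ΔH = Σ(broken) − Σ(formed) = 3288 − 3238 = +50 kJ

ΔH ≈ +50 kJ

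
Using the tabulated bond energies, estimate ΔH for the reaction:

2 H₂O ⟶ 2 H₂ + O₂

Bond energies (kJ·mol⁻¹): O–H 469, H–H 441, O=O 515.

Bonds broken (reactants):
  O–H: 4 × 469 = 1876
  Σ(broken) = 1876 kJ
Bonds formed (products):
  H–H: 2 × 441 = 882
  O=O: 1 × 515 = 515
  Σ(formed) = 1397 kJ
ΔH = Σ(broken) − Σ(formed) = 1876 − 1397 = +479 kJ

ΔH ≈ +479 kJ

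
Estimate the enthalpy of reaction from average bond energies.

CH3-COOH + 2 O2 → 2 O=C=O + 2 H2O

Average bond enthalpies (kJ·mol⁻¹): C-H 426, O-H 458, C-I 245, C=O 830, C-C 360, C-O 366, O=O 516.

ΔH ≈ −828 kJ

Bonds broken (reactants):
  C-C: 1 × 360 = 360
  C-H: 3 × 426 = 1278
  C-O: 1 × 366 = 366
  C=O: 1 × 830 = 830
  O-H: 1 × 458 = 458
  O=O: 2 × 516 = 1032
  Σ(broken) = 4324 kJ
Bonds formed (products):
  C=O: 4 × 830 = 3320
  O-H: 4 × 458 = 1832
  Σ(formed) = 5152 kJ
ΔH = Σ(broken) − Σ(formed) = 4324 − 5152 = −828 kJ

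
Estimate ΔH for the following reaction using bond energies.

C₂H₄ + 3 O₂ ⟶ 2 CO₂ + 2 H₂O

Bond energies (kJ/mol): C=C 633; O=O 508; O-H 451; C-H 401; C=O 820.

Bonds broken (reactants):
  C-H: 4 × 401 = 1604
  C=C: 1 × 633 = 633
  O=O: 3 × 508 = 1524
  Σ(broken) = 3761 kJ
Bonds formed (products):
  C=O: 4 × 820 = 3280
  O-H: 4 × 451 = 1804
  Σ(formed) = 5084 kJ
ΔH = Σ(broken) − Σ(formed) = 3761 − 5084 = −1323 kJ

ΔH ≈ −1323 kJ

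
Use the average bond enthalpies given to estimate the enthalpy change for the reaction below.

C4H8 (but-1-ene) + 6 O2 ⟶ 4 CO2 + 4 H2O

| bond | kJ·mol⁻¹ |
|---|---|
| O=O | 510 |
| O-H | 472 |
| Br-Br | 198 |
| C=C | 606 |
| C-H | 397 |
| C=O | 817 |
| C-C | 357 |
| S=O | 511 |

ΔH ≈ −2756 kJ

Bonds broken (reactants):
  C-C: 2 × 357 = 714
  C-H: 8 × 397 = 3176
  C=C: 1 × 606 = 606
  O=O: 6 × 510 = 3060
  Σ(broken) = 7556 kJ
Bonds formed (products):
  C=O: 8 × 817 = 6536
  O-H: 8 × 472 = 3776
  Σ(formed) = 10312 kJ
ΔH = Σ(broken) − Σ(formed) = 7556 − 10312 = −2756 kJ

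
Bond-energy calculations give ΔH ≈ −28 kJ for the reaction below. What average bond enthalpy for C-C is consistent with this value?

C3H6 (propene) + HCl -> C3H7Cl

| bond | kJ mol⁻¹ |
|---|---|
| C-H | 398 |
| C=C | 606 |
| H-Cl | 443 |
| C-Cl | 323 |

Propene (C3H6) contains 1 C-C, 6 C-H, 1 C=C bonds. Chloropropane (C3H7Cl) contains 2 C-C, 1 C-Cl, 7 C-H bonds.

D(C-C) ≈ 356 kJ/mol

Let D be the C-C bond energy.
Σ(broken) = 1×D + 6×398 + 1×606 + 1×443 = 3437 + D
Σ(formed) = 2×D + 1×323 + 7×398 = 3109 + 2D
ΔH = Σ(broken) − Σ(formed) = (3437 + D) − (3109 + 2D) = +328 − D
Setting this equal to −28 kJ gives D = 356 kJ/mol.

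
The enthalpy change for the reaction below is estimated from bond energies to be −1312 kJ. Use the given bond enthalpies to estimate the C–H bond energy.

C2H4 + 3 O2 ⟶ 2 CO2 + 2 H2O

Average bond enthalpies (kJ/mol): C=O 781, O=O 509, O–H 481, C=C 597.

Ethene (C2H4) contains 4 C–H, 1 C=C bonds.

D(C–H) ≈ 403 kJ/mol

Let D be the C–H bond energy.
Σ(broken) = 4×D + 1×597 + 3×509 = 2124 + 4D
Σ(formed) = 4×781 + 4×481 = 5048
ΔH = Σ(broken) − Σ(formed) = (2124 + 4D) − (5048) = −2924 + 4D
Setting this equal to −1312 kJ gives 4D = 1612, so D = 403 kJ/mol.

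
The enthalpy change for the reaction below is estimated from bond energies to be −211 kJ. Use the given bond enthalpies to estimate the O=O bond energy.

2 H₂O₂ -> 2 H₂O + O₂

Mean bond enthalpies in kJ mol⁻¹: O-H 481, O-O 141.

Let D be the O=O bond energy.
Σ(broken) = 4×481 + 2×141 = 2206
Σ(formed) = 4×481 + 1×D = 1924 + D
ΔH = Σ(broken) − Σ(formed) = (2206) − (1924 + D) = +282 − D
Setting this equal to −211 kJ gives D = 493 kJ/mol.

D(O=O) ≈ 493 kJ/mol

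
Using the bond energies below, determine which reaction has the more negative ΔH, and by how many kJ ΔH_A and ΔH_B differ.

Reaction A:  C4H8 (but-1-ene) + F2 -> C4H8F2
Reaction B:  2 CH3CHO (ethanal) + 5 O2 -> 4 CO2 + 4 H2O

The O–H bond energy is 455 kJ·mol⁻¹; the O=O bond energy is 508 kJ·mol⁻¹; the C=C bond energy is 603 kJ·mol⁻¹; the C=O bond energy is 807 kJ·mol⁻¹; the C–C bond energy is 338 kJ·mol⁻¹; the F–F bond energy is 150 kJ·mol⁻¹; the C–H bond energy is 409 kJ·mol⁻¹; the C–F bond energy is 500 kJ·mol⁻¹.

Reaction B, by 1409 kJ

Reaction A:
  Bonds broken (reactants):
    C–C: 2 × 338 = 676
    C–H: 8 × 409 = 3272
    C=C: 1 × 603 = 603
    F–F: 1 × 150 = 150
    Σ(broken) = 4701 kJ
  Bonds formed (products):
    C–C: 3 × 338 = 1014
    C–F: 2 × 500 = 1000
    C–H: 8 × 409 = 3272
    Σ(formed) = 5286 kJ
  ΔH_A = 4701 − 5286 = −585 kJ
Reaction B:
  Bonds broken (reactants):
    C–C: 2 × 338 = 676
    C–H: 8 × 409 = 3272
    C=O: 2 × 807 = 1614
    O=O: 5 × 508 = 2540
    Σ(broken) = 8102 kJ
  Bonds formed (products):
    C=O: 8 × 807 = 6456
    O–H: 8 × 455 = 3640
    Σ(formed) = 10096 kJ
  ΔH_B = 8102 − 10096 = −1994 kJ
ΔH_A − ΔH_B = +1409 kJ, so reaction B has the more negative ΔH; |ΔH_A − ΔH_B| = 1409 kJ.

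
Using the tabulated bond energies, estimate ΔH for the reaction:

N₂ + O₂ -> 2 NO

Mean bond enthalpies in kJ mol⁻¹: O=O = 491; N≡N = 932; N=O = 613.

ΔH ≈ +197 kJ

Bonds broken (reactants):
  N≡N: 1 × 932 = 932
  O=O: 1 × 491 = 491
  Σ(broken) = 1423 kJ
Bonds formed (products):
  N=O: 2 × 613 = 1226
  Σ(formed) = 1226 kJ
ΔH = Σ(broken) − Σ(formed) = 1423 − 1226 = +197 kJ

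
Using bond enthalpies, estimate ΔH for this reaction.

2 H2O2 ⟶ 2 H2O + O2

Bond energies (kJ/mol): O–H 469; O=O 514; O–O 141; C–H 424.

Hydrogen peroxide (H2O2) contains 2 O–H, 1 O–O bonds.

ΔH ≈ −232 kJ

Bonds broken (reactants):
  O–H: 4 × 469 = 1876
  O–O: 2 × 141 = 282
  Σ(broken) = 2158 kJ
Bonds formed (products):
  O–H: 4 × 469 = 1876
  O=O: 1 × 514 = 514
  Σ(formed) = 2390 kJ
ΔH = Σ(broken) − Σ(formed) = 2158 − 2390 = −232 kJ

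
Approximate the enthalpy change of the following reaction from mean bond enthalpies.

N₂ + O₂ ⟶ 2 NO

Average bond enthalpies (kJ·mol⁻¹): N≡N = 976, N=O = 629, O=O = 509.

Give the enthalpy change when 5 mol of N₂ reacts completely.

ΔH = +1135 kJ

Bonds broken (reactants):
  N≡N: 1 × 976 = 976
  O=O: 1 × 509 = 509
  Σ(broken) = 1485 kJ
Bonds formed (products):
  N=O: 2 × 629 = 1258
  Σ(formed) = 1258 kJ
ΔH = Σ(broken) − Σ(formed) = 1485 − 1258 = +227 kJ
For 5× the reaction as written: 5 × (+227) = +1135 kJ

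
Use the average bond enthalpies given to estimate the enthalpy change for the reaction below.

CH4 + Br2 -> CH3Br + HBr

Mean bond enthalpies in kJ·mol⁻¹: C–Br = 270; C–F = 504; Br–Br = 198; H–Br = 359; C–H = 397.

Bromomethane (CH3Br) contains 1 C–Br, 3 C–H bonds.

Bonds broken (reactants):
  Br–Br: 1 × 198 = 198
  C–H: 4 × 397 = 1588
  Σ(broken) = 1786 kJ
Bonds formed (products):
  C–Br: 1 × 270 = 270
  C–H: 3 × 397 = 1191
  H–Br: 1 × 359 = 359
  Σ(formed) = 1820 kJ
ΔH = Σ(broken) − Σ(formed) = 1786 − 1820 = −34 kJ

ΔH ≈ −34 kJ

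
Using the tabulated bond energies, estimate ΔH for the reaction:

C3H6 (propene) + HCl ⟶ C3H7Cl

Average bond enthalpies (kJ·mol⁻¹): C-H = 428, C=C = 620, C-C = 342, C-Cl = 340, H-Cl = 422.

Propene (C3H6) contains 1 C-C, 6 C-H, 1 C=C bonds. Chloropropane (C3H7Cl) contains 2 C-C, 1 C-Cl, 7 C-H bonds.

ΔH ≈ −68 kJ

Bonds broken (reactants):
  C-C: 1 × 342 = 342
  C-H: 6 × 428 = 2568
  C=C: 1 × 620 = 620
  H-Cl: 1 × 422 = 422
  Σ(broken) = 3952 kJ
Bonds formed (products):
  C-C: 2 × 342 = 684
  C-Cl: 1 × 340 = 340
  C-H: 7 × 428 = 2996
  Σ(formed) = 4020 kJ
ΔH = Σ(broken) − Σ(formed) = 3952 − 4020 = −68 kJ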